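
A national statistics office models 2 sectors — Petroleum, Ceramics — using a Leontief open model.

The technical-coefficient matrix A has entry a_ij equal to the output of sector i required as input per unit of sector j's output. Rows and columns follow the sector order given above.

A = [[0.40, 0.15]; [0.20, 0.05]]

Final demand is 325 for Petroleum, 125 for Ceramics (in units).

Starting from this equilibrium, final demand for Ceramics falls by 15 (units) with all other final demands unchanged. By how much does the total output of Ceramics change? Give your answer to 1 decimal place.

I − A =
  [   0.60    -0.15]
  [  -0.20     0.95]
det(I−A) = (0.60)(0.95) − (-0.15)(-0.20) = 0.5400
adj(I−A) = [[0.95, 0.15], [0.20, 0.60]]
(I − A)⁻¹ = adj(I−A) / det(I−A) ≈
  [   1.7593     0.2778]
  [   0.3704     1.1111]
Δx = (I − A)⁻¹ Δd with Δd having -15 in the Ceramics component and 0 elsewhere.
So Δx_C = L_CC · (-15), where L_CC = adj(I−A)_CC / det(I−A) = 0.60 / 0.5400.
Δx_C = 0.60 × (-15) / 0.5400 = -9.00 / 0.5400 ≈ -16.7.

Δx_C = -16.7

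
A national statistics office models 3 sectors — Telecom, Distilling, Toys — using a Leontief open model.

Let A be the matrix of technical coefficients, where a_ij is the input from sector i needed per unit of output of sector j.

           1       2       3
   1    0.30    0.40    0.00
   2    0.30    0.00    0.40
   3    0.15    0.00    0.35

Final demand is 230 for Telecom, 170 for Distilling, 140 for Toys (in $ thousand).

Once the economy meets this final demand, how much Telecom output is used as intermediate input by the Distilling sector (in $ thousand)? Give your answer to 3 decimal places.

I − A =
  [   0.70    -0.40     0.00]
  [  -0.30     1.00    -0.40]
  [  -0.15     0.00     0.65]
Cofactors of I−A, C_ij = (−1)^(i+j)·(minor ij) (rows/columns in the sector order above):
  C_11 = (1.00)(0.65) − (-0.40)(0.00) = 0.6500
  C_12 = −[(-0.30)(0.65) − (-0.40)(-0.15)] = 0.2550
  C_13 = (-0.30)(0.00) − (1.00)(-0.15) = 0.1500
  C_21 = −[(-0.40)(0.65) − (0.00)(0.00)] = 0.2600
  C_22 = (0.70)(0.65) − (0.00)(-0.15) = 0.4550
  C_23 = −[(0.70)(0.00) − (-0.40)(-0.15)] = 0.0600
  C_31 = (-0.40)(-0.40) − (0.00)(1.00) = 0.1600
  C_32 = −[(0.70)(-0.40) − (0.00)(-0.30)] = 0.2800
  C_33 = (0.70)(1.00) − (-0.40)(-0.30) = 0.5800
det(I−A) = Σ_j (I−A)_1j·C_1j = (0.70)(0.6500) + (-0.40)(0.2550) + (0.00)(0.1500) = 0.3530
adj(I−A) = Cᵀ =
  [ 0.6500   0.2600   0.1600]
  [ 0.2550   0.4550   0.2800]
  [ 0.1500   0.0600   0.5800]
(I − A)⁻¹ = adj(I−A) / det(I−A) ≈
  [   1.8414     0.7365     0.4533]
  [   0.7224     1.2890     0.7932]
  [   0.4249     0.1700     1.6431]
First solve x = (I − A)⁻¹ d = adj(I−A)·d / det(I−A); in particular x_2 = (0.2550·230 + 0.4550·170 + 0.2800·140) / 0.3530 = 175.20 / 0.3530 ≈ 496.31728.
Intermediate flow from 1 to 2: z_12 = a_12 · x_2 = 0.40 × 175.20 / 0.3530 = 70.08 / 0.3530 ≈ 198.527.

z_12 = 198.527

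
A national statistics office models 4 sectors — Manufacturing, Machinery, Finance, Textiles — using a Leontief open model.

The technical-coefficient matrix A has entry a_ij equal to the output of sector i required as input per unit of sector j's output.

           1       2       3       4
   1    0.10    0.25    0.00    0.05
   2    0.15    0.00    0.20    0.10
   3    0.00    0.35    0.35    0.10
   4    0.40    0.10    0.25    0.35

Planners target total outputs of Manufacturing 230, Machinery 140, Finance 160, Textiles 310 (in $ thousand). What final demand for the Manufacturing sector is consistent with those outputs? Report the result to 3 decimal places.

d_1 = 156.500

I − A =
  [   0.90    -0.25     0.00    -0.05]
  [  -0.15     1.00    -0.20    -0.10]
  [   0.00    -0.35     0.65    -0.10]
  [  -0.40    -0.10    -0.25     0.65]
d = (I − A) x:
  d_1 = (+0.90)·230 + (-0.25)·140 + (+0.00)·160 + (-0.05)·310 = 156.500
  d_2 = (-0.15)·230 + (+1.00)·140 + (-0.20)·160 + (-0.10)·310 = 42.500
  d_3 = (+0.00)·230 + (-0.35)·140 + (+0.65)·160 + (-0.10)·310 = 24.000
  d_4 = (-0.40)·230 + (-0.10)·140 + (-0.25)·160 + (+0.65)·310 = 55.500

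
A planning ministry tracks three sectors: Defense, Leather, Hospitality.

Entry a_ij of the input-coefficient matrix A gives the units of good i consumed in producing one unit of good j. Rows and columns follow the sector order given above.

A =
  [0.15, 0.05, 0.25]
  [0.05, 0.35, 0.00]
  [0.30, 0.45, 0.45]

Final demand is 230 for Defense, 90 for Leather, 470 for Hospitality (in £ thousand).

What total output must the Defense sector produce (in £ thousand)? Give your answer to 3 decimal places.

I − A =
  [   0.85    -0.05    -0.25]
  [  -0.05     0.65     0.00]
  [  -0.30    -0.45     0.55]
Cofactors of I−A, C_ij = (−1)^(i+j)·(minor ij) (rows/columns in the sector order above):
  C_11 = (0.65)(0.55) − (0.00)(-0.45) = 0.3575
  C_12 = −[(-0.05)(0.55) − (0.00)(-0.30)] = 0.0275
  C_13 = (-0.05)(-0.45) − (0.65)(-0.30) = 0.2175
  C_21 = −[(-0.05)(0.55) − (-0.25)(-0.45)] = 0.1400
  C_22 = (0.85)(0.55) − (-0.25)(-0.30) = 0.3925
  C_23 = −[(0.85)(-0.45) − (-0.05)(-0.30)] = 0.3975
  C_31 = (-0.05)(0.00) − (-0.25)(0.65) = 0.1625
  C_32 = −[(0.85)(0.00) − (-0.25)(-0.05)] = 0.0125
  C_33 = (0.85)(0.65) − (-0.05)(-0.05) = 0.5500
det(I−A) = Σ_j (I−A)_1j·C_1j = (0.85)(0.3575) + (-0.05)(0.0275) + (-0.25)(0.2175) = 0.248125
adj(I−A) = Cᵀ =
  [ 0.3575   0.1400   0.1625]
  [ 0.0275   0.3925   0.0125]
  [ 0.2175   0.3975   0.5500]
(I − A)⁻¹ = adj(I−A) / det(I−A) ≈
  [   1.4408     0.5642     0.6549]
  [   0.1108     1.5819     0.0504]
  [   0.8766     1.6020     2.2166]
x = (I − A)⁻¹ d = adj(I−A)·d / det(I−A), with det(I−A) = 0.248125:
  x_D = (0.3575·230 + 0.1400·90 + 0.1625·470) / 0.248125 = 171.20 / 0.248125 ≈ 689.975
  x_L = (0.0275·230 + 0.3925·90 + 0.0125·470) / 0.248125 = 47.525 / 0.248125 ≈ 191.537
  x_H = (0.2175·230 + 0.3975·90 + 0.5500·470) / 0.248125 = 344.30 / 0.248125 ≈ 1387.607

x_D = 689.975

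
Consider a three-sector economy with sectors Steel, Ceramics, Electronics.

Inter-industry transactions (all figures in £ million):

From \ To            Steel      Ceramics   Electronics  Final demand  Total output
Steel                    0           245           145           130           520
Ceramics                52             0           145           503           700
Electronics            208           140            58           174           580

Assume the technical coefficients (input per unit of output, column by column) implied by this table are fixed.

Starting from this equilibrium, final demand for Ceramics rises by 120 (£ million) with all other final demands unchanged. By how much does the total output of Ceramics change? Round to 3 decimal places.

Δx_C = 141.489

Technical coefficients a_ij = z_ij / X_j:
  a_SS = 0/520 = 0.00, a_CS = 52/520 = 0.10, a_ES = 208/520 = 0.40
  a_SC = 245/700 = 0.35, a_CC = 0/700 = 0.00, a_EC = 140/700 = 0.20
  a_SE = 145/580 = 0.25, a_CE = 145/580 = 0.25, a_EE = 58/580 = 0.10
I − A =
  [   1.00    -0.35    -0.25]
  [  -0.10     1.00    -0.25]
  [  -0.40    -0.20     0.90]
Cofactors of I−A, C_ij = (−1)^(i+j)·(minor ij) (rows/columns in the sector order above):
  C_11 = (1.00)(0.90) − (-0.25)(-0.20) = 0.8500
  C_12 = −[(-0.10)(0.90) − (-0.25)(-0.40)] = 0.1900
  C_13 = (-0.10)(-0.20) − (1.00)(-0.40) = 0.4200
  C_21 = −[(-0.35)(0.90) − (-0.25)(-0.20)] = 0.3650
  C_22 = (1.00)(0.90) − (-0.25)(-0.40) = 0.8000
  C_23 = −[(1.00)(-0.20) − (-0.35)(-0.40)] = 0.3400
  C_31 = (-0.35)(-0.25) − (-0.25)(1.00) = 0.3375
  C_32 = −[(1.00)(-0.25) − (-0.25)(-0.10)] = 0.2750
  C_33 = (1.00)(1.00) − (-0.35)(-0.10) = 0.9650
det(I−A) = Σ_j (I−A)_1j·C_1j = (1.00)(0.8500) + (-0.35)(0.1900) + (-0.25)(0.4200) = 0.6785
adj(I−A) = Cᵀ =
  [ 0.8500   0.3650   0.3375]
  [ 0.1900   0.8000   0.2750]
  [ 0.4200   0.3400   0.9650]
(I − A)⁻¹ = adj(I−A) / det(I−A) ≈
  [   1.2528     0.5380     0.4974]
  [   0.2800     1.1791     0.4053]
  [   0.6190     0.5011     1.4223]
Δx = (I − A)⁻¹ Δd with Δd having +120 in the Ceramics component and 0 elsewhere.
So Δx_C = L_CC · (+120), where L_CC = adj(I−A)_CC / det(I−A) = 0.8000 / 0.6785.
Δx_C = 0.8000 × (+120) / 0.6785 = 96.00 / 0.6785 ≈ 141.489.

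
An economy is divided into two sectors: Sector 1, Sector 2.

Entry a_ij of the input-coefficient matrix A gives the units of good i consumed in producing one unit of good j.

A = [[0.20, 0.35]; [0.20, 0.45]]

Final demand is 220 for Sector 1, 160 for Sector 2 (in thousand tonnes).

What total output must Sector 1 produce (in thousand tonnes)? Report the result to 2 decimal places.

x_1 = 478.38

I − A =
  [   0.80    -0.35]
  [  -0.20     0.55]
det(I−A) = (0.80)(0.55) − (-0.35)(-0.20) = 0.3700
adj(I−A) = [[0.55, 0.35], [0.20, 0.80]]
(I − A)⁻¹ = adj(I−A) / det(I−A) ≈
  [   1.4865     0.9459]
  [   0.5405     2.1622]
x = (I − A)⁻¹ d = adj(I−A)·d / det(I−A), with det(I−A) = 0.3700:
  x_1 = (0.55·220 + 0.35·160) / 0.3700 = 177.00 / 0.3700 ≈ 478.38
  x_2 = (0.20·220 + 0.80·160) / 0.3700 = 172.00 / 0.3700 ≈ 464.86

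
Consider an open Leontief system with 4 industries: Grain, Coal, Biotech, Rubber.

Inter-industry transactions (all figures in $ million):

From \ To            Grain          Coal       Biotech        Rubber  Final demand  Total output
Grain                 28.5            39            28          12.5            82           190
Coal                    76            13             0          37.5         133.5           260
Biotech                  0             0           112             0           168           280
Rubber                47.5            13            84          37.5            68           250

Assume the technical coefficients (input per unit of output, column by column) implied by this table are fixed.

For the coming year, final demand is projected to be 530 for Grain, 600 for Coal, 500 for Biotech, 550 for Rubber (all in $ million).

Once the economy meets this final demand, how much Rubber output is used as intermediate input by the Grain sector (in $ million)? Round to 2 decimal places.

Technical coefficients a_ij = z_ij / X_j:
  a_11 = 28.5/190 = 0.15, a_21 = 76/190 = 0.40, a_31 = 0/190 = 0.00, a_41 = 47.5/190 = 0.25
  a_12 = 39/260 = 0.15, a_22 = 13/260 = 0.05, a_32 = 0/260 = 0.00, a_42 = 13/260 = 0.05
  a_13 = 28/280 = 0.10, a_23 = 0/280 = 0.00, a_33 = 112/280 = 0.40, a_43 = 84/280 = 0.30
  a_14 = 12.5/250 = 0.05, a_24 = 37.5/250 = 0.15, a_34 = 0/250 = 0.00, a_44 = 37.5/250 = 0.15
I − A =
  [   0.85    -0.15    -0.10    -0.05]
  [  -0.40     0.95     0.00    -0.15]
  [   0.00     0.00     0.60     0.00]
  [  -0.25    -0.05    -0.30     0.85]
Compute the cofactors C_ij = (−1)^(i+j)·(3×3 minor ij) of I−A; the adjugate is their transpose:
adj(I−A) = Cᵀ =
  [ 0.4800   0.0780   0.1010   0.0420]
  [ 0.2265   0.4260   0.0820   0.0885]
  [ 0.0000   0.0000   0.6105   0.0000]
  [ 0.1545   0.0480   0.2500   0.4485]
det(I−A) = Σ_j (I−A)_1j·C_1j = (0.85)(0.4800) + (-0.15)(0.2265) + (-0.10)(0.0000) + (-0.05)(0.1545) = 0.3663
(I − A)⁻¹ = adj(I−A) / det(I−A) ≈
  [   1.3104     0.2129     0.2757     0.1147]
  [   0.6183     1.1630     0.2239     0.2416]
  [   0.0000     0.0000     1.6667     0.0000]
  [   0.4218     0.1310     0.6825     1.2244]
First solve x = (I − A)⁻¹ d = adj(I−A)·d / det(I−A); in particular x_1 = (0.4800·530 + 0.0780·600 + 0.1010·500 + 0.0420·550) / 0.3663 = 374.80 / 0.3663 ≈ 1023.2050.
Intermediate flow from 4 to 1: z_41 = a_41 · x_1 = 0.25 × 374.80 / 0.3663 = 93.70 / 0.3663 ≈ 255.80.

z_41 = 255.80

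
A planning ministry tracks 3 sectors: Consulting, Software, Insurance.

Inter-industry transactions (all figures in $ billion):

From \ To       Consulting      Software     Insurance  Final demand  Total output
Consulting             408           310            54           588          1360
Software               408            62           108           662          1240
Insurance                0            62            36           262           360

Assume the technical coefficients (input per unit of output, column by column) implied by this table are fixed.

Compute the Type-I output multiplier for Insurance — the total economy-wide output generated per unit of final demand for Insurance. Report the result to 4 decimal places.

Technical coefficients a_ij = z_ij / X_j:
  a_11 = 408/1360 = 0.30, a_21 = 408/1360 = 0.30, a_31 = 0/1360 = 0.00
  a_12 = 310/1240 = 0.25, a_22 = 62/1240 = 0.05, a_32 = 62/1240 = 0.05
  a_13 = 54/360 = 0.15, a_23 = 108/360 = 0.30, a_33 = 36/360 = 0.10
I − A =
  [   0.70    -0.25    -0.15]
  [  -0.30     0.95    -0.30]
  [   0.00    -0.05     0.90]
Cofactors of I−A, C_ij = (−1)^(i+j)·(minor ij) (rows/columns in the sector order above):
  C_11 = (0.95)(0.90) − (-0.30)(-0.05) = 0.8400
  C_12 = −[(-0.30)(0.90) − (-0.30)(0.00)] = 0.2700
  C_13 = (-0.30)(-0.05) − (0.95)(0.00) = 0.0150
  C_21 = −[(-0.25)(0.90) − (-0.15)(-0.05)] = 0.2325
  C_22 = (0.70)(0.90) − (-0.15)(0.00) = 0.6300
  C_23 = −[(0.70)(-0.05) − (-0.25)(0.00)] = 0.0350
  C_31 = (-0.25)(-0.30) − (-0.15)(0.95) = 0.2175
  C_32 = −[(0.70)(-0.30) − (-0.15)(-0.30)] = 0.2550
  C_33 = (0.70)(0.95) − (-0.25)(-0.30) = 0.5900
det(I−A) = Σ_j (I−A)_1j·C_1j = (0.70)(0.8400) + (-0.25)(0.2700) + (-0.15)(0.0150) = 0.51825
adj(I−A) = Cᵀ =
  [ 0.8400   0.2325   0.2175]
  [ 0.2700   0.6300   0.2550]
  [ 0.0150   0.0350   0.5900]
(I − A)⁻¹ = adj(I−A) / det(I−A) ≈
  [   1.62084     0.44863     0.41968]
  [   0.52098     1.21563     0.49204]
  [   0.02894     0.06753     1.13845]
The output multiplier for sector j is the column-j sum of the Leontief inverse (I − A)⁻¹ = adj(I−A) / det(I−A).
Column 3 of adj(I−A): (0.2175, 0.2550, 0.5900); det(I−A) = 0.51825.
m_3 = (0.2175 + 0.2550 + 0.5900) / 0.51825 = 1.0625 / 0.51825 ≈ 2.0502.

m_3 = 2.0502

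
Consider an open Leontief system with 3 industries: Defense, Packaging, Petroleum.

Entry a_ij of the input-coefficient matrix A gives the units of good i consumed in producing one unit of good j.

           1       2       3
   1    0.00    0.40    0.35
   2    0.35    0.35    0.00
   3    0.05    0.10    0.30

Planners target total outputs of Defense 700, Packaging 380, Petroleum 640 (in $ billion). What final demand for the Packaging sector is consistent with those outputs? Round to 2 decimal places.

I − A =
  [   1.00    -0.40    -0.35]
  [  -0.35     0.65     0.00]
  [  -0.05    -0.10     0.70]
d = (I − A) x:
  d_1 = (+1.00)·700 + (-0.40)·380 + (-0.35)·640 = 324.00
  d_2 = (-0.35)·700 + (+0.65)·380 + (+0.00)·640 = 2.00
  d_3 = (-0.05)·700 + (-0.10)·380 + (+0.70)·640 = 375.00

d_2 = 2.00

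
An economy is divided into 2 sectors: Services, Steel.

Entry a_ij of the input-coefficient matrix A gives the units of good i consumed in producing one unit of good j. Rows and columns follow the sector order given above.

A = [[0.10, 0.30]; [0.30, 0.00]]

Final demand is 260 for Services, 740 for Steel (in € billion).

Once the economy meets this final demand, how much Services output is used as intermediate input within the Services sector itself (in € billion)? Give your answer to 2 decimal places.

I − A =
  [   0.90    -0.30]
  [  -0.30     1.00]
det(I−A) = (0.90)(1.00) − (-0.30)(-0.30) = 0.8100
adj(I−A) = [[1.00, 0.30], [0.30, 0.90]]
(I − A)⁻¹ = adj(I−A) / det(I−A) ≈
  [   1.2346     0.3704]
  [   0.3704     1.1111]
First solve x = (I − A)⁻¹ d = adj(I−A)·d / det(I−A); in particular x_1 = (1.00·260 + 0.30·740) / 0.8100 = 482.00 / 0.8100 ≈ 595.0617.
Intermediate flow from 1 to 1: z_11 = a_11 · x_1 = 0.10 × 482.00 / 0.8100 = 48.20 / 0.8100 ≈ 59.51.

z_11 = 59.51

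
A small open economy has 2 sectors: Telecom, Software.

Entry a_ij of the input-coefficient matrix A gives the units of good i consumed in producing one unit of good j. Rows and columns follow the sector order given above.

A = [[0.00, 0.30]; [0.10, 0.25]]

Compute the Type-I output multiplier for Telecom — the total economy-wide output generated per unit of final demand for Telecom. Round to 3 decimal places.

I − A =
  [   1.00    -0.30]
  [  -0.10     0.75]
det(I−A) = (1.00)(0.75) − (-0.30)(-0.10) = 0.7200
adj(I−A) = [[0.75, 0.30], [0.10, 1.00]]
(I − A)⁻¹ = adj(I−A) / det(I−A) ≈
  [   1.0417     0.4167]
  [   0.1389     1.3889]
The output multiplier for sector j is the column-j sum of the Leontief inverse (I − A)⁻¹ = adj(I−A) / det(I−A).
Column T of adj(I−A): (0.75, 0.10); det(I−A) = 0.7200.
m_T = (0.75 + 0.10) / 0.7200 = 0.85 / 0.7200 ≈ 1.181.

m_T = 1.181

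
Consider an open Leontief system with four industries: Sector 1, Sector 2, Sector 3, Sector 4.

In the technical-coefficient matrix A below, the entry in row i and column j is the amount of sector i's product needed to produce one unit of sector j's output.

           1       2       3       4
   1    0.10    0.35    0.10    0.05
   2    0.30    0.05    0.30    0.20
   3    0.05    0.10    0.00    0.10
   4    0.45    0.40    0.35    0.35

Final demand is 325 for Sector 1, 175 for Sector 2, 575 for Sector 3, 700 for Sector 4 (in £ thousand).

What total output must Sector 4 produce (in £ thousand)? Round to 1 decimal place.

x_4 = 3829.1

I − A =
  [   0.90    -0.35    -0.10    -0.05]
  [  -0.30     0.95    -0.30    -0.20]
  [  -0.05    -0.10     1.00    -0.10]
  [  -0.45    -0.40    -0.35     0.65]
Compute the cofactors C_ij = (−1)^(i+j)·(3×3 minor ij) of I−A; the adjugate is their transpose:
adj(I−A) = Cᵀ =
  [ 0.465750   0.247500   0.169125   0.138000]
  [ 0.301250   0.522375   0.265500   0.224750]
  [ 0.110125   0.120375   0.356625   0.100375]
  [ 0.567125   0.557625   0.472500   0.710000]
det(I−A) = Σ_j (I−A)_1j·C_1j = (0.90)(0.465750) + (-0.35)(0.301250) + (-0.10)(0.110125) + (-0.05)(0.567125) = 0.27436875
(I − A)⁻¹ = adj(I−A) / det(I−A) ≈
  [   1.6975     0.9021     0.6164     0.5030]
  [   1.0980     1.9039     0.9677     0.8192]
  [   0.4014     0.4387     1.2998     0.3658]
  [   2.0670     2.0324     1.7221     2.5878]
x = (I − A)⁻¹ d = adj(I−A)·d / det(I−A), with det(I−A) = 0.27436875:
  x_1 = (0.465750·325 + 0.247500·175 + 0.169125·575 + 0.138000·700) / 0.27436875 = 388.528125 / 0.27436875 ≈ 1416.1
  x_2 = (0.301250·325 + 0.522375·175 + 0.265500·575 + 0.224750·700) / 0.27436875 = 499.309375 / 0.27436875 ≈ 1819.8
  x_3 = (0.110125·325 + 0.120375·175 + 0.356625·575 + 0.100375·700) / 0.27436875 = 332.178125 / 0.27436875 ≈ 1210.7
  x_4 = (0.567125·325 + 0.557625·175 + 0.472500·575 + 0.710000·700) / 0.27436875 = 1050.5875 / 0.27436875 ≈ 3829.1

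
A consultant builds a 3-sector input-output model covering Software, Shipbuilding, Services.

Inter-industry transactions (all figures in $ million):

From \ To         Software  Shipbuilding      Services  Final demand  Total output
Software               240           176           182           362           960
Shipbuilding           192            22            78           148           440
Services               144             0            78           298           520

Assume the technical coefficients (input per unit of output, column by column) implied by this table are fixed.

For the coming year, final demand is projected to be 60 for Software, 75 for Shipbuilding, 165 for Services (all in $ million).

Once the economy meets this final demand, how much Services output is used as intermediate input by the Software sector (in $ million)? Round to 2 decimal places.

Technical coefficients a_ij = z_ij / X_j:
  a_11 = 240/960 = 0.25, a_21 = 192/960 = 0.20, a_31 = 144/960 = 0.15
  a_12 = 176/440 = 0.40, a_22 = 22/440 = 0.05, a_32 = 0/440 = 0.00
  a_13 = 182/520 = 0.35, a_23 = 78/520 = 0.15, a_33 = 78/520 = 0.15
I − A =
  [   0.75    -0.40    -0.35]
  [  -0.20     0.95    -0.15]
  [  -0.15     0.00     0.85]
Cofactors of I−A, C_ij = (−1)^(i+j)·(minor ij) (rows/columns in the sector order above):
  C_11 = (0.95)(0.85) − (-0.15)(0.00) = 0.8075
  C_12 = −[(-0.20)(0.85) − (-0.15)(-0.15)] = 0.1925
  C_13 = (-0.20)(0.00) − (0.95)(-0.15) = 0.1425
  C_21 = −[(-0.40)(0.85) − (-0.35)(0.00)] = 0.3400
  C_22 = (0.75)(0.85) − (-0.35)(-0.15) = 0.5850
  C_23 = −[(0.75)(0.00) − (-0.40)(-0.15)] = 0.0600
  C_31 = (-0.40)(-0.15) − (-0.35)(0.95) = 0.3925
  C_32 = −[(0.75)(-0.15) − (-0.35)(-0.20)] = 0.1825
  C_33 = (0.75)(0.95) − (-0.40)(-0.20) = 0.6325
det(I−A) = Σ_j (I−A)_1j·C_1j = (0.75)(0.8075) + (-0.40)(0.1925) + (-0.35)(0.1425) = 0.47875
adj(I−A) = Cᵀ =
  [ 0.8075   0.3400   0.3925]
  [ 0.1925   0.5850   0.1825]
  [ 0.1425   0.0600   0.6325]
(I − A)⁻¹ = adj(I−A) / det(I−A) ≈
  [   1.6867     0.7102     0.8198]
  [   0.4021     1.2219     0.3812]
  [   0.2977     0.1253     1.3211]
First solve x = (I − A)⁻¹ d = adj(I−A)·d / det(I−A); in particular x_1 = (0.8075·60 + 0.3400·75 + 0.3925·165) / 0.47875 = 138.7125 / 0.47875 ≈ 289.7389.
Intermediate flow from 3 to 1: z_31 = a_31 · x_1 = 0.15 × 138.7125 / 0.47875 = 20.806875 / 0.47875 ≈ 43.46.

z_31 = 43.46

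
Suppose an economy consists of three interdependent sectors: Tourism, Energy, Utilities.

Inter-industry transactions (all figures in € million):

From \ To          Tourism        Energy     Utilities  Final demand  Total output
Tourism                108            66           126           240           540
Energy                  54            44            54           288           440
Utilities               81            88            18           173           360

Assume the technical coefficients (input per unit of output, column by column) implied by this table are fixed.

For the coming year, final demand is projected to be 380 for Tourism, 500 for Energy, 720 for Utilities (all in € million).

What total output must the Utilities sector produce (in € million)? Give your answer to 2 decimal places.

Technical coefficients a_ij = z_ij / X_j:
  a_TT = 108/540 = 0.20, a_ET = 54/540 = 0.10, a_UT = 81/540 = 0.15
  a_TE = 66/440 = 0.15, a_EE = 44/440 = 0.10, a_UE = 88/440 = 0.20
  a_TU = 126/360 = 0.35, a_EU = 54/360 = 0.15, a_UU = 18/360 = 0.05
I − A =
  [   0.80    -0.15    -0.35]
  [  -0.10     0.90    -0.15]
  [  -0.15    -0.20     0.95]
Cofactors of I−A, C_ij = (−1)^(i+j)·(minor ij) (rows/columns in the sector order above):
  C_11 = (0.90)(0.95) − (-0.15)(-0.20) = 0.8250
  C_12 = −[(-0.10)(0.95) − (-0.15)(-0.15)] = 0.1175
  C_13 = (-0.10)(-0.20) − (0.90)(-0.15) = 0.1550
  C_21 = −[(-0.15)(0.95) − (-0.35)(-0.20)] = 0.2125
  C_22 = (0.80)(0.95) − (-0.35)(-0.15) = 0.7075
  C_23 = −[(0.80)(-0.20) − (-0.15)(-0.15)] = 0.1825
  C_31 = (-0.15)(-0.15) − (-0.35)(0.90) = 0.3375
  C_32 = −[(0.80)(-0.15) − (-0.35)(-0.10)] = 0.1550
  C_33 = (0.80)(0.90) − (-0.15)(-0.10) = 0.7050
det(I−A) = Σ_j (I−A)_1j·C_1j = (0.80)(0.8250) + (-0.15)(0.1175) + (-0.35)(0.1550) = 0.588125
adj(I−A) = Cᵀ =
  [ 0.8250   0.2125   0.3375]
  [ 0.1175   0.7075   0.1550]
  [ 0.1550   0.1825   0.7050]
(I − A)⁻¹ = adj(I−A) / det(I−A) ≈
  [   1.4028     0.3613     0.5739]
  [   0.1998     1.2030     0.2635]
  [   0.2635     0.3103     1.1987]
x = (I − A)⁻¹ d = adj(I−A)·d / det(I−A), with det(I−A) = 0.588125:
  x_T = (0.8250·380 + 0.2125·500 + 0.3375·720) / 0.588125 = 662.75 / 0.588125 ≈ 1126.89
  x_E = (0.1175·380 + 0.7075·500 + 0.1550·720) / 0.588125 = 510.00 / 0.588125 ≈ 867.16
  x_U = (0.1550·380 + 0.1825·500 + 0.7050·720) / 0.588125 = 657.75 / 0.588125 ≈ 1118.38

x_U = 1118.38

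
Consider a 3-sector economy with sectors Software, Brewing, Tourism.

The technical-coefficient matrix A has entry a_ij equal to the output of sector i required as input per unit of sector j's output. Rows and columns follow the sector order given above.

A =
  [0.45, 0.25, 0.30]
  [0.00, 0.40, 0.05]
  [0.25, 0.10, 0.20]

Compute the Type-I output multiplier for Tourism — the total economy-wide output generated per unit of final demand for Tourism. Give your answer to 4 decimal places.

I − A =
  [   0.55    -0.25    -0.30]
  [   0.00     0.60    -0.05]
  [  -0.25    -0.10     0.80]
Cofactors of I−A, C_ij = (−1)^(i+j)·(minor ij) (rows/columns in the sector order above):
  C_11 = (0.60)(0.80) − (-0.05)(-0.10) = 0.4750
  C_12 = −[(0.00)(0.80) − (-0.05)(-0.25)] = 0.0125
  C_13 = (0.00)(-0.10) − (0.60)(-0.25) = 0.1500
  C_21 = −[(-0.25)(0.80) − (-0.30)(-0.10)] = 0.2300
  C_22 = (0.55)(0.80) − (-0.30)(-0.25) = 0.3650
  C_23 = −[(0.55)(-0.10) − (-0.25)(-0.25)] = 0.1175
  C_31 = (-0.25)(-0.05) − (-0.30)(0.60) = 0.1925
  C_32 = −[(0.55)(-0.05) − (-0.30)(0.00)] = 0.0275
  C_33 = (0.55)(0.60) − (-0.25)(0.00) = 0.3300
det(I−A) = Σ_j (I−A)_1j·C_1j = (0.55)(0.4750) + (-0.25)(0.0125) + (-0.30)(0.1500) = 0.213125
adj(I−A) = Cᵀ =
  [ 0.4750   0.2300   0.1925]
  [ 0.0125   0.3650   0.0275]
  [ 0.1500   0.1175   0.3300]
(I − A)⁻¹ = adj(I−A) / det(I−A) ≈
  [   2.22874     1.07918     0.90323]
  [   0.05865     1.71261     0.12903]
  [   0.70381     0.55132     1.54839]
The output multiplier for sector j is the column-j sum of the Leontief inverse (I − A)⁻¹ = adj(I−A) / det(I−A).
Column T of adj(I−A): (0.1925, 0.0275, 0.3300); det(I−A) = 0.213125.
m_T = (0.1925 + 0.0275 + 0.3300) / 0.213125 = 0.55 / 0.213125 ≈ 2.5806.

m_T = 2.5806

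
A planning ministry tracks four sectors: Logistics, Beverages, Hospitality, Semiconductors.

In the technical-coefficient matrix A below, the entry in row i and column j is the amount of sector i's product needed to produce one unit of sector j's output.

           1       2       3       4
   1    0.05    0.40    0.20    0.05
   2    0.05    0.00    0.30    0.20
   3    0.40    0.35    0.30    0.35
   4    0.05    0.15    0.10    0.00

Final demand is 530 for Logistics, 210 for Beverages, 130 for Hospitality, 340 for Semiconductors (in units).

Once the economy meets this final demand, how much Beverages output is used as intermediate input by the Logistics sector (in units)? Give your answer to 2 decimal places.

I − A =
  [   0.95    -0.40    -0.20    -0.05]
  [  -0.05     1.00    -0.30    -0.20]
  [  -0.40    -0.35     0.70    -0.35]
  [  -0.05    -0.15    -0.10     1.00]
Compute the cofactors C_ij = (−1)^(i+j)·(3×3 minor ij) of I−A; the adjugate is their transpose:
adj(I−A) = Cᵀ =
  [ 0.516250   0.353500   0.329250   0.211750]
  [ 0.173500   0.544500   0.315500   0.228000]
  [ 0.429125   0.551500   0.894625   0.444875]
  [ 0.094750   0.154500   0.153250   0.419750]
det(I−A) = Σ_j (I−A)_1j·C_1j = (0.95)(0.516250) + (-0.40)(0.173500) + (-0.20)(0.429125) + (-0.05)(0.094750) = 0.330475
(I − A)⁻¹ = adj(I−A) / det(I−A) ≈
  [   1.5621     1.0697     0.9963     0.6407]
  [   0.5250     1.6476     0.9547     0.6899]
  [   1.2985     1.6688     2.7071     1.3462]
  [   0.2867     0.4675     0.4637     1.2701]
First solve x = (I − A)⁻¹ d = adj(I−A)·d / det(I−A); in particular x_1 = (0.516250·530 + 0.353500·210 + 0.329250·130 + 0.211750·340) / 0.330475 = 462.645 / 0.330475 ≈ 1399.9395.
Intermediate flow from 2 to 1: z_21 = a_21 · x_1 = 0.05 × 462.645 / 0.330475 = 23.13225 / 0.330475 ≈ 70.00.

z_21 = 70.00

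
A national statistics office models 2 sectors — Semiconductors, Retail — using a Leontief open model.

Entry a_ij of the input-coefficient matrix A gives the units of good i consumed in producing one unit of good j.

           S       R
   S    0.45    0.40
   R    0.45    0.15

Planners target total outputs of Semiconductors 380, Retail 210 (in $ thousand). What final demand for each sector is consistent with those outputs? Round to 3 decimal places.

d_S = 125.000, d_R = 7.500

I − A =
  [   0.55    -0.40]
  [  -0.45     0.85]
d = (I − A) x:
  d_S = (+0.55)·380 + (-0.40)·210 = 125.000
  d_R = (-0.45)·380 + (+0.85)·210 = 7.500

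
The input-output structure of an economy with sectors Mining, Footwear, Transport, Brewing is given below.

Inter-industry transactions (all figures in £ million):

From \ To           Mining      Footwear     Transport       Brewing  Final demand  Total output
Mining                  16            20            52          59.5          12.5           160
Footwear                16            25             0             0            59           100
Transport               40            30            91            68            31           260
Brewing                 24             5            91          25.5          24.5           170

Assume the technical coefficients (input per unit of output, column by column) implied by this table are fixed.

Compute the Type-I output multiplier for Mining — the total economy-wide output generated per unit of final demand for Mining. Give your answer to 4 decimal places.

Technical coefficients a_ij = z_ij / X_j:
  a_MM = 16/160 = 0.10, a_FM = 16/160 = 0.10, a_TM = 40/160 = 0.25, a_BM = 24/160 = 0.15
  a_MF = 20/100 = 0.20, a_FF = 25/100 = 0.25, a_TF = 30/100 = 0.30, a_BF = 5/100 = 0.05
  a_MT = 52/260 = 0.20, a_FT = 0/260 = 0.00, a_TT = 91/260 = 0.35, a_BT = 91/260 = 0.35
  a_MB = 59.5/170 = 0.35, a_FB = 0/170 = 0.00, a_TB = 68/170 = 0.40, a_BB = 25.5/170 = 0.15
I − A =
  [   0.90    -0.20    -0.20    -0.35]
  [  -0.10     0.75     0.00     0.00]
  [  -0.25    -0.30     0.65    -0.40]
  [  -0.15    -0.05    -0.35     0.85]
Compute the cofactors C_ij = (−1)^(i+j)·(3×3 minor ij) of I−A; the adjugate is their transpose:
adj(I−A) = Cᵀ =
  [ 0.309375   0.185625   0.219375   0.230625]
  [ 0.041250   0.252000   0.029250   0.030750]
  [ 0.231875   0.290625   0.515625   0.338125]
  [ 0.152500   0.167250   0.252750   0.382250]
det(I−A) = Σ_j (I−A)_1j·C_1j = (0.90)(0.309375) + (-0.20)(0.041250) + (-0.20)(0.231875) + (-0.35)(0.152500) = 0.1704375
(I − A)⁻¹ = adj(I−A) / det(I−A) ≈
  [   1.81518     1.08911     1.28713     1.35314]
  [   0.24202     1.47855     0.17162     0.18042]
  [   1.36047     1.70517     3.02530     1.98387]
  [   0.89476     0.98130     1.48295     2.24276]
The output multiplier for sector j is the column-j sum of the Leontief inverse (I − A)⁻¹ = adj(I−A) / det(I−A).
Column M of adj(I−A): (0.309375, 0.041250, 0.231875, 0.152500); det(I−A) = 0.1704375.
m_M = (0.309375 + 0.041250 + 0.231875 + 0.152500) / 0.1704375 = 0.735 / 0.1704375 ≈ 4.3124.

m_M = 4.3124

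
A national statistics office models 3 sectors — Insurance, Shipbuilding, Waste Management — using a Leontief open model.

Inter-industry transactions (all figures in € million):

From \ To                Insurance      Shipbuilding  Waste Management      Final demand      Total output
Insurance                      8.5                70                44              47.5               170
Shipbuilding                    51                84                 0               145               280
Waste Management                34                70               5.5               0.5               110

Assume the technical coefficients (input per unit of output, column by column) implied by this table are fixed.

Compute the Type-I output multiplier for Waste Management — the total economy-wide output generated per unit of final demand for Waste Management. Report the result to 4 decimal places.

m_W = 2.0864

Technical coefficients a_ij = z_ij / X_j:
  a_II = 8.5/170 = 0.05, a_SI = 51/170 = 0.30, a_WI = 34/170 = 0.20
  a_IS = 70/280 = 0.25, a_SS = 84/280 = 0.30, a_WS = 70/280 = 0.25
  a_IW = 44/110 = 0.40, a_SW = 0/110 = 0.00, a_WW = 5.5/110 = 0.05
I − A =
  [   0.95    -0.25    -0.40]
  [  -0.30     0.70     0.00]
  [  -0.20    -0.25     0.95]
Cofactors of I−A, C_ij = (−1)^(i+j)·(minor ij) (rows/columns in the sector order above):
  C_11 = (0.70)(0.95) − (0.00)(-0.25) = 0.6650
  C_12 = −[(-0.30)(0.95) − (0.00)(-0.20)] = 0.2850
  C_13 = (-0.30)(-0.25) − (0.70)(-0.20) = 0.2150
  C_21 = −[(-0.25)(0.95) − (-0.40)(-0.25)] = 0.3375
  C_22 = (0.95)(0.95) − (-0.40)(-0.20) = 0.8225
  C_23 = −[(0.95)(-0.25) − (-0.25)(-0.20)] = 0.2875
  C_31 = (-0.25)(0.00) − (-0.40)(0.70) = 0.2800
  C_32 = −[(0.95)(0.00) − (-0.40)(-0.30)] = 0.1200
  C_33 = (0.95)(0.70) − (-0.25)(-0.30) = 0.5900
det(I−A) = Σ_j (I−A)_1j·C_1j = (0.95)(0.6650) + (-0.25)(0.2850) + (-0.40)(0.2150) = 0.4745
adj(I−A) = Cᵀ =
  [ 0.6650   0.3375   0.2800]
  [ 0.2850   0.8225   0.1200]
  [ 0.2150   0.2875   0.5900]
(I − A)⁻¹ = adj(I−A) / det(I−A) ≈
  [   1.40148     0.71128     0.59009]
  [   0.60063     1.73340     0.25290]
  [   0.45311     0.60590     1.24341]
The output multiplier for sector j is the column-j sum of the Leontief inverse (I − A)⁻¹ = adj(I−A) / det(I−A).
Column W of adj(I−A): (0.2800, 0.1200, 0.5900); det(I−A) = 0.4745.
m_W = (0.2800 + 0.1200 + 0.5900) / 0.4745 = 0.99 / 0.4745 ≈ 2.0864.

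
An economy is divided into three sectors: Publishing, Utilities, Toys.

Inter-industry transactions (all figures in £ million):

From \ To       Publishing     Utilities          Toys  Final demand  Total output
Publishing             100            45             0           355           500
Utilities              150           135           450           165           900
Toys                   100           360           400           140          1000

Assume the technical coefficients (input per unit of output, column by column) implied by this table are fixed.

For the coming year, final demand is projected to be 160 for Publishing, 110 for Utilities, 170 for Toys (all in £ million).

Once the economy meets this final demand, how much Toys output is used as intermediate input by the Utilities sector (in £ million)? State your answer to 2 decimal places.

Technical coefficients a_ij = z_ij / X_j:
  a_11 = 100/500 = 0.20, a_21 = 150/500 = 0.30, a_31 = 100/500 = 0.20
  a_12 = 45/900 = 0.05, a_22 = 135/900 = 0.15, a_32 = 360/900 = 0.40
  a_13 = 0/1000 = 0.00, a_23 = 450/1000 = 0.45, a_33 = 400/1000 = 0.40
I − A =
  [   0.80    -0.05     0.00]
  [  -0.30     0.85    -0.45]
  [  -0.20    -0.40     0.60]
Cofactors of I−A, C_ij = (−1)^(i+j)·(minor ij) (rows/columns in the sector order above):
  C_11 = (0.85)(0.60) − (-0.45)(-0.40) = 0.3300
  C_12 = −[(-0.30)(0.60) − (-0.45)(-0.20)] = 0.2700
  C_13 = (-0.30)(-0.40) − (0.85)(-0.20) = 0.2900
  C_21 = −[(-0.05)(0.60) − (0.00)(-0.40)] = 0.0300
  C_22 = (0.80)(0.60) − (0.00)(-0.20) = 0.4800
  C_23 = −[(0.80)(-0.40) − (-0.05)(-0.20)] = 0.3300
  C_31 = (-0.05)(-0.45) − (0.00)(0.85) = 0.0225
  C_32 = −[(0.80)(-0.45) − (0.00)(-0.30)] = 0.3600
  C_33 = (0.80)(0.85) − (-0.05)(-0.30) = 0.6650
det(I−A) = Σ_j (I−A)_1j·C_1j = (0.80)(0.3300) + (-0.05)(0.2700) + (0.00)(0.2900) = 0.2505
adj(I−A) = Cᵀ =
  [ 0.3300   0.0300   0.0225]
  [ 0.2700   0.4800   0.3600]
  [ 0.2900   0.3300   0.6650]
(I − A)⁻¹ = adj(I−A) / det(I−A) ≈
  [   1.3174     0.1198     0.0898]
  [   1.0778     1.9162     1.4371]
  [   1.1577     1.3174     2.6547]
First solve x = (I − A)⁻¹ d = adj(I−A)·d / det(I−A); in particular x_2 = (0.2700·160 + 0.4800·110 + 0.3600·170) / 0.2505 = 157.20 / 0.2505 ≈ 627.5449.
Intermediate flow from 3 to 2: z_32 = a_32 · x_2 = 0.40 × 157.20 / 0.2505 = 62.88 / 0.2505 ≈ 251.02.

z_32 = 251.02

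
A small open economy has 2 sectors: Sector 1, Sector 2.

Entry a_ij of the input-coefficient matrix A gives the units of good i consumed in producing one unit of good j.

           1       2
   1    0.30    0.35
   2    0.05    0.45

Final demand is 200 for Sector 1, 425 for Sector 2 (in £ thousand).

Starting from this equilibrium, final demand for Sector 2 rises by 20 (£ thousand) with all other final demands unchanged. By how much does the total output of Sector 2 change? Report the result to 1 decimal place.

Δx_2 = 38.1

I − A =
  [   0.70    -0.35]
  [  -0.05     0.55]
det(I−A) = (0.70)(0.55) − (-0.35)(-0.05) = 0.3675
adj(I−A) = [[0.55, 0.35], [0.05, 0.70]]
(I − A)⁻¹ = adj(I−A) / det(I−A) ≈
  [   1.4966     0.9524]
  [   0.1361     1.9048]
Δx = (I − A)⁻¹ Δd with Δd having +20 in the Sector 2 component and 0 elsewhere.
So Δx_2 = L_22 · (+20), where L_22 = adj(I−A)_22 / det(I−A) = 0.70 / 0.3675.
Δx_2 = 0.70 × (+20) / 0.3675 = 14.00 / 0.3675 ≈ 38.1.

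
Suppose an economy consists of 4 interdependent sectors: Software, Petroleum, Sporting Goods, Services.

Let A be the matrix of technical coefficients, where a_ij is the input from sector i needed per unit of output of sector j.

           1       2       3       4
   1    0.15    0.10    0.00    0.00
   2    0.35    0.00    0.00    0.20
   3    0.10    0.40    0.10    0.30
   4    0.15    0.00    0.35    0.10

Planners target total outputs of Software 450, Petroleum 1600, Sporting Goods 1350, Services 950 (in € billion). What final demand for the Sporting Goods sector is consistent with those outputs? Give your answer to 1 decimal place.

d_3 = 245.0

I − A =
  [   0.85    -0.10     0.00     0.00]
  [  -0.35     1.00     0.00    -0.20]
  [  -0.10    -0.40     0.90    -0.30]
  [  -0.15     0.00    -0.35     0.90]
d = (I − A) x:
  d_1 = (+0.85)·450 + (-0.10)·1600 + (+0.00)·1350 + (+0.00)·950 = 222.5
  d_2 = (-0.35)·450 + (+1.00)·1600 + (+0.00)·1350 + (-0.20)·950 = 1252.5
  d_3 = (-0.10)·450 + (-0.40)·1600 + (+0.90)·1350 + (-0.30)·950 = 245.0
  d_4 = (-0.15)·450 + (+0.00)·1600 + (-0.35)·1350 + (+0.90)·950 = 315.0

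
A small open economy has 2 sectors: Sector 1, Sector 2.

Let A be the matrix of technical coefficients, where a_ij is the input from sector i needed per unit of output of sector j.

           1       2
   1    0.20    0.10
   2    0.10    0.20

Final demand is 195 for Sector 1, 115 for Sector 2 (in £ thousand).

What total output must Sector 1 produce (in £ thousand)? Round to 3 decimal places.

I − A =
  [   0.80    -0.10]
  [  -0.10     0.80]
det(I−A) = (0.80)(0.80) − (-0.10)(-0.10) = 0.6300
adj(I−A) = [[0.80, 0.10], [0.10, 0.80]]
(I − A)⁻¹ = adj(I−A) / det(I−A) ≈
  [   1.2698     0.1587]
  [   0.1587     1.2698]
x = (I − A)⁻¹ d = adj(I−A)·d / det(I−A), with det(I−A) = 0.6300:
  x_1 = (0.80·195 + 0.10·115) / 0.6300 = 167.50 / 0.6300 ≈ 265.873
  x_2 = (0.10·195 + 0.80·115) / 0.6300 = 111.50 / 0.6300 ≈ 176.984

x_1 = 265.873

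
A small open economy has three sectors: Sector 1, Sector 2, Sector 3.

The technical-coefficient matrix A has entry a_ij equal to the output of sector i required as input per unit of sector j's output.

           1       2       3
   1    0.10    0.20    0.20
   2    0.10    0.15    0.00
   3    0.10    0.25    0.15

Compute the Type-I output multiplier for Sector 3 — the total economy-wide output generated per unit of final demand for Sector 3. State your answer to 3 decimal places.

m_3 = 1.530

I − A =
  [   0.90    -0.20    -0.20]
  [  -0.10     0.85     0.00]
  [  -0.10    -0.25     0.85]
Cofactors of I−A, C_ij = (−1)^(i+j)·(minor ij) (rows/columns in the sector order above):
  C_11 = (0.85)(0.85) − (0.00)(-0.25) = 0.7225
  C_12 = −[(-0.10)(0.85) − (0.00)(-0.10)] = 0.0850
  C_13 = (-0.10)(-0.25) − (0.85)(-0.10) = 0.1100
  C_21 = −[(-0.20)(0.85) − (-0.20)(-0.25)] = 0.2200
  C_22 = (0.90)(0.85) − (-0.20)(-0.10) = 0.7450
  C_23 = −[(0.90)(-0.25) − (-0.20)(-0.10)] = 0.2450
  C_31 = (-0.20)(0.00) − (-0.20)(0.85) = 0.1700
  C_32 = −[(0.90)(0.00) − (-0.20)(-0.10)] = 0.0200
  C_33 = (0.90)(0.85) − (-0.20)(-0.10) = 0.7450
det(I−A) = Σ_j (I−A)_1j·C_1j = (0.90)(0.7225) + (-0.20)(0.0850) + (-0.20)(0.1100) = 0.61125
adj(I−A) = Cᵀ =
  [ 0.7225   0.2200   0.1700]
  [ 0.0850   0.7450   0.0200]
  [ 0.1100   0.2450   0.7450]
(I − A)⁻¹ = adj(I−A) / det(I−A) ≈
  [   1.1820     0.3599     0.2781]
  [   0.1391     1.2188     0.0327]
  [   0.1800     0.4008     1.2188]
The output multiplier for sector j is the column-j sum of the Leontief inverse (I − A)⁻¹ = adj(I−A) / det(I−A).
Column 3 of adj(I−A): (0.1700, 0.0200, 0.7450); det(I−A) = 0.61125.
m_3 = (0.1700 + 0.0200 + 0.7450) / 0.61125 = 0.935 / 0.61125 ≈ 1.530.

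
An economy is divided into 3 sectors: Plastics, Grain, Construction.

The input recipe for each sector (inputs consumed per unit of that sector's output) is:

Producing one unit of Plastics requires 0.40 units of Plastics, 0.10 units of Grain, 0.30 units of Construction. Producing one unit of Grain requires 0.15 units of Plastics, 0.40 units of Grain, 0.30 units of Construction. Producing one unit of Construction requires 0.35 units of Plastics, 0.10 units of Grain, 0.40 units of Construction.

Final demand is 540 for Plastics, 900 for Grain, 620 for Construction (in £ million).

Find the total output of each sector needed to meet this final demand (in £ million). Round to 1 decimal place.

I − A =
  [   0.60    -0.15    -0.35]
  [  -0.10     0.60    -0.10]
  [  -0.30    -0.30     0.60]
Cofactors of I−A, C_ij = (−1)^(i+j)·(minor ij) (rows/columns in the sector order above):
  C_11 = (0.60)(0.60) − (-0.10)(-0.30) = 0.3300
  C_12 = −[(-0.10)(0.60) − (-0.10)(-0.30)] = 0.0900
  C_13 = (-0.10)(-0.30) − (0.60)(-0.30) = 0.2100
  C_21 = −[(-0.15)(0.60) − (-0.35)(-0.30)] = 0.1950
  C_22 = (0.60)(0.60) − (-0.35)(-0.30) = 0.2550
  C_23 = −[(0.60)(-0.30) − (-0.15)(-0.30)] = 0.2250
  C_31 = (-0.15)(-0.10) − (-0.35)(0.60) = 0.2250
  C_32 = −[(0.60)(-0.10) − (-0.35)(-0.10)] = 0.0950
  C_33 = (0.60)(0.60) − (-0.15)(-0.10) = 0.3450
det(I−A) = Σ_j (I−A)_1j·C_1j = (0.60)(0.3300) + (-0.15)(0.0900) + (-0.35)(0.2100) = 0.1110
adj(I−A) = Cᵀ =
  [ 0.3300   0.1950   0.2250]
  [ 0.0900   0.2550   0.0950]
  [ 0.2100   0.2250   0.3450]
(I − A)⁻¹ = adj(I−A) / det(I−A) ≈
  [   2.9730     1.7568     2.0270]
  [   0.8108     2.2973     0.8559]
  [   1.8919     2.0270     3.1081]
x = (I − A)⁻¹ d = adj(I−A)·d / det(I−A), with det(I−A) = 0.1110:
  x_P = (0.3300·540 + 0.1950·900 + 0.2250·620) / 0.1110 = 493.20 / 0.1110 ≈ 4443.2
  x_G = (0.0900·540 + 0.2550·900 + 0.0950·620) / 0.1110 = 337.00 / 0.1110 ≈ 3036.0
  x_C = (0.2100·540 + 0.2250·900 + 0.3450·620) / 0.1110 = 529.80 / 0.1110 ≈ 4773.0

x_P = 4443.2, x_G = 3036.0, x_C = 4773.0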